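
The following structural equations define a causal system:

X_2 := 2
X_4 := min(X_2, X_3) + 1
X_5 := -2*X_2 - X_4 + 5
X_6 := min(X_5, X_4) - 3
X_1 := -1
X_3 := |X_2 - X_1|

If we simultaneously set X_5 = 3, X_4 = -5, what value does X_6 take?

-8

Setting X_5 = 3, X_4 = -5 by intervention discards those variables' equations.
X_6 = min(X_5, X_4) - 3  [with X_5=3, X_4=-5]  = -8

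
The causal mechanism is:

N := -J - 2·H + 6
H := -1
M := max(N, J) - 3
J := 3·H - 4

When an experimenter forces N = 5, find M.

The intervention breaks the incoming arrows to N: N := -J - 2·H + 6 no longer applies, and N = 5.
J = 3·H - 4  [with H=-1]  = -7
M = max(N, J) - 3  [with N=5, J=-7]  = 2

2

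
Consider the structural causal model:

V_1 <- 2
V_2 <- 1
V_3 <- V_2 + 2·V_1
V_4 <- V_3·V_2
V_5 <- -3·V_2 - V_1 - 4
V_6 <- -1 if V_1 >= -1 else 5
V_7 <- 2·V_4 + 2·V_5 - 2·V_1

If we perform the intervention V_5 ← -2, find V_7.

Under do(V_5=-2), the mechanism V_5 <- -3·V_2 - V_1 - 4 is discarded; V_5 is fixed at -2.
V_3 = V_2 + 2·V_1  [with V_2=1, V_1=2]  = 5
V_4 = V_3·V_2  [with V_3=5, V_2=1]  = 5
V_7 = 2·V_4 + 2·V_5 - 2·V_1  [with V_4=5, V_5=-2, V_1=2]  = 2

2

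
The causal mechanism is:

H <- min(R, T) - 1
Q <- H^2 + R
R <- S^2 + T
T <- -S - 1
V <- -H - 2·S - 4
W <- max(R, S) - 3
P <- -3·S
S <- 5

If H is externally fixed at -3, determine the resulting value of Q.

28

Under do(H=-3), the mechanism H <- min(R, T) - 1 is discarded; H is fixed at -3.
T = -S - 1  [with S=5]  = -6
R = S^2 + T  [with S=5, T=-6]  = 19
Q = H^2 + R  [with H=-3, R=19]  = 28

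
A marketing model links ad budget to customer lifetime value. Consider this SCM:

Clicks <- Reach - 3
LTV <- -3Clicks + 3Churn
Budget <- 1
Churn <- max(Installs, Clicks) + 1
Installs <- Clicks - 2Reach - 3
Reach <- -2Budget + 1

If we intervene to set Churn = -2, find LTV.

6

The intervention breaks the incoming arrows to Churn: Churn <- max(Installs, Clicks) + 1 no longer applies, and Churn = -2.
Reach = -2Budget + 1  [with Budget=1]  = -1
Clicks = Reach - 3  [with Reach=-1]  = -4
LTV = -3Clicks + 3Churn  [with Clicks=-4, Churn=-2]  = 6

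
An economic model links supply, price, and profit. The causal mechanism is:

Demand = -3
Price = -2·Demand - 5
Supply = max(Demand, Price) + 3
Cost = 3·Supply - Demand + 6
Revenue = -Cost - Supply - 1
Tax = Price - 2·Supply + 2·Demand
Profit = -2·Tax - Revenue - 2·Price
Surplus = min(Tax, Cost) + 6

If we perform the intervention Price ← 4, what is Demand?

Under do(Price=4), the mechanism Price = -2·Demand - 5 is discarded; Price is fixed at 4.
Demand is not downstream of the intervention, so its value is determined by the original equations.

-3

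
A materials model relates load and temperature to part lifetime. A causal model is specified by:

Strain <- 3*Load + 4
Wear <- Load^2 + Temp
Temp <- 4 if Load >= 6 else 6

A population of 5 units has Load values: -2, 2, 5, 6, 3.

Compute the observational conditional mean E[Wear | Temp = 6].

16.5

E[Wear|Temp=6] averages over only the 4 units with Temp=6 (Load = -2, 2, 5, 3): Wear = 10, 10, 31, 15, mean 16.5.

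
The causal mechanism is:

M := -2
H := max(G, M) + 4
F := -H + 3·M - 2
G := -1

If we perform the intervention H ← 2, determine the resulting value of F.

The intervention breaks the incoming arrows to H: H := max(G, M) + 4 no longer applies, and H = 2.
F = -H + 3·M - 2  [with H=2, M=-2]  = -10

-10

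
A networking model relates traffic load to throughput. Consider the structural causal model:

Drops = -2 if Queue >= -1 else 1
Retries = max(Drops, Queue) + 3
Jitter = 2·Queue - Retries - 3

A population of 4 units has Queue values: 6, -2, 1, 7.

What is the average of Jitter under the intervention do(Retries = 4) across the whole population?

The intervention sets Retries=4 in all 4 units regardless of Queue. Recomputing Jitter per unit gives 5, -11, -5, 7; average -1.

-1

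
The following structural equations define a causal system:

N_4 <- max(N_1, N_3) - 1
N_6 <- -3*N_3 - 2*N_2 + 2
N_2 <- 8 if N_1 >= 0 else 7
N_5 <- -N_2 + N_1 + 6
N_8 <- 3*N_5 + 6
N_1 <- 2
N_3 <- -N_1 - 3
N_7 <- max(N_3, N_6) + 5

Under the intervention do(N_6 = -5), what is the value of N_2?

8

do(N_6=-5) replaces the equation N_6 <- -3*N_3 - 2*N_2 + 2 with the constant N_6 = -5.
N_2 is not downstream of the intervention, so its value is determined by the original equations.
N_2 = 8 if N_1 >= 0 else 7  [with N_1=2]  = 8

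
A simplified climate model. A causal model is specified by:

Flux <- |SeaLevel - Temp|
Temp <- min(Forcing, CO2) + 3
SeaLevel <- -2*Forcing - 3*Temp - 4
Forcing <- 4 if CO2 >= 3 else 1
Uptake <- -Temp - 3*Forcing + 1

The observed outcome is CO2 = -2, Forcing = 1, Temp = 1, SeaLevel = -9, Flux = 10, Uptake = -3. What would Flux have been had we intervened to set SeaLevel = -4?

5

Intervening sets SeaLevel = -4 and removes its equation (SeaLevel <- -2*Forcing - 3*Temp - 4).
Forcing = 4 if CO2 >= 3 else 1  [with CO2=-2]  = 1
Temp = min(Forcing, CO2) + 3  [with Forcing=1, CO2=-2]  = 1
Flux = |SeaLevel - Temp|  [with SeaLevel=-4, Temp=1]  = 5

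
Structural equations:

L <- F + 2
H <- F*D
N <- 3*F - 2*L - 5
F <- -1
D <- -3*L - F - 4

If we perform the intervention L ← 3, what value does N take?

-14

The intervention breaks the incoming arrows to L: L <- F + 2 no longer applies, and L = 3.
N = 3*F - 2*L - 5  [with F=-1, L=3]  = -14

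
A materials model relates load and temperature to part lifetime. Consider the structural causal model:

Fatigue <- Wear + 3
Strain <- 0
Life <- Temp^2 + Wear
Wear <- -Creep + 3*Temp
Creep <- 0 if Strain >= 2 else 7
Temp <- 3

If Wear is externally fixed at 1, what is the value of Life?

Under do(Wear=1), the mechanism Wear <- -Creep + 3*Temp is discarded; Wear is fixed at 1.
Life = Temp^2 + Wear  [with Temp=3, Wear=1]  = 10

10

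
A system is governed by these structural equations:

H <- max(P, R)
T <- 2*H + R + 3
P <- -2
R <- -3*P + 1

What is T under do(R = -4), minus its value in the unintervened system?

-29

Under do(R=-4), the mechanism R <- -3*P + 1 is discarded; R is fixed at -4.
H = max(P, R)  [with P=-2, R=-4]  = -2
T = 2*H + R + 3  [with H=-2, R=-4]  = -5
Without intervention: R = -3*P + 1  [with P=-2]  = 7; H = max(P, R)  [with P=-2, R=7]  = 7; T = 2*H + R + 3  [with H=7, R=7]  = 24.
Change = -5 − 24 = -29.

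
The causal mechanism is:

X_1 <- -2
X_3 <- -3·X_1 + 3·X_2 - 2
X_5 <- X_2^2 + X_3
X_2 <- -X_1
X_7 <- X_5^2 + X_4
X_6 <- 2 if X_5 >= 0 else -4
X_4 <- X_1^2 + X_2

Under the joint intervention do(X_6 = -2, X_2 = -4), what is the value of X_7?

64

Setting X_6 = -2, X_2 = -4 by intervention discards those variables' equations.
X_3 = -3·X_1 + 3·X_2 - 2  [with X_1=-2, X_2=-4]  = -8
X_4 = X_1^2 + X_2  [with X_1=-2, X_2=-4]  = 0
X_5 = X_2^2 + X_3  [with X_2=-4, X_3=-8]  = 8
X_7 = X_5^2 + X_4  [with X_5=8, X_4=0]  = 64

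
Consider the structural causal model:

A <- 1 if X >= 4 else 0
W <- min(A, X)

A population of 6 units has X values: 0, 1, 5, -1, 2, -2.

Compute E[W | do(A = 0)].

-0.5

Every unit gets A=0 under the intervention. W values become 0, 0, 0, -1, 0, -2; E[W|do(A=0)] = -0.5.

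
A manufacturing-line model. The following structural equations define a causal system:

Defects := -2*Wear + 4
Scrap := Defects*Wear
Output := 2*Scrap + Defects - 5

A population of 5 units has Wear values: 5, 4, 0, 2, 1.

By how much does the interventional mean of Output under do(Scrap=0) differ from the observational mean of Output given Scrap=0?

Under do(Scrap=0), Scrap's equation is replaced by Scrap=0 for every unit. Per-unit Output: -11, -9, -1, -5, -3. Mean = -5.8.
Conditioning on Scrap=0 selects the 2 unit(s) with Wear ∈ {0, 2}. Their Output values: -1, -5. Mean = -3.
Difference = -5.8 − (-3) = -2.8.

-2.8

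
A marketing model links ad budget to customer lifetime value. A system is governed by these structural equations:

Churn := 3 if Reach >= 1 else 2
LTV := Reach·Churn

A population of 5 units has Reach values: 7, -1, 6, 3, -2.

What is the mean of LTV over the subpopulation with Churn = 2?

-3

Observing Churn=2 restricts to units where Churn's equation naturally yields 2: Reach ∈ {-1, -2}. In that subpopulation LTV = -2, -4, mean -3.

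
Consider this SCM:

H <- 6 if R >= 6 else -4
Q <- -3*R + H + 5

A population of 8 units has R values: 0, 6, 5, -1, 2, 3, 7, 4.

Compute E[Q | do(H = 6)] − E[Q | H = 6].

do(H=6) breaks H's dependence on R. With H=6 fixed, Q across the units is 11, -7, -4, 14, 5, 2, -10, -1, mean 1.25.
Conditioning on H=6 selects the 2 unit(s) with R ∈ {6, 7}. Their Q values: -7, -10. Mean = -8.5.
Difference = 1.25 − (-8.5) = 9.75.

9.75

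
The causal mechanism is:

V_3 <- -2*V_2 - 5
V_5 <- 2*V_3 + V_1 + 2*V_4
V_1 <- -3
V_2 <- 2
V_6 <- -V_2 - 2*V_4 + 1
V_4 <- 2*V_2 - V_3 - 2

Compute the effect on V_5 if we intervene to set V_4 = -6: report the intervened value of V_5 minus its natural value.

Intervening sets V_4 = -6 and removes its equation (V_4 <- 2*V_2 - V_3 - 2).
V_3 = -2*V_2 - 5  [with V_2=2]  = -9
V_5 = 2*V_3 + V_1 + 2*V_4  [with V_3=-9, V_1=-3, V_4=-6]  = -33
Without intervention: V_3 = -2*V_2 - 5  [with V_2=2]  = -9; V_4 = 2*V_2 - V_3 - 2  [with V_2=2, V_3=-9]  = 11; V_5 = 2*V_3 + V_1 + 2*V_4  [with V_3=-9, V_1=-3, V_4=11]  = 1.
Change = -33 − 1 = -34.

-34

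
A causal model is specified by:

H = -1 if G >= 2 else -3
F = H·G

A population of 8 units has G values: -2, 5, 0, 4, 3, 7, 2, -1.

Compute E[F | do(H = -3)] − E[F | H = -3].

-9.75

The intervention sets H=-3 in all 8 units regardless of G. Recomputing F per unit gives 6, -15, 0, -12, -9, -21, -6, 3; average -6.75.
Conditioning on H=-3 selects the 3 unit(s) with G ∈ {-2, 0, -1}. Their F values: 6, 0, 3. Mean = 3.
Difference = -6.75 − 3 = -9.75.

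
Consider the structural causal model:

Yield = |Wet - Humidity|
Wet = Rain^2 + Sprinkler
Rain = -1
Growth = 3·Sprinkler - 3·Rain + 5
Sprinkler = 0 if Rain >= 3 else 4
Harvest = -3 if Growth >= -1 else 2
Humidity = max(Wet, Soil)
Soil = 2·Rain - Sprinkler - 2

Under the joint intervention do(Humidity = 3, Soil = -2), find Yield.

2

Under do(Humidity = 3, Soil = -2), each intervened variable's structural equation is replaced by its fixed value.
Sprinkler = 0 if Rain >= 3 else 4  [with Rain=-1]  = 4
Wet = Rain^2 + Sprinkler  [with Rain=-1, Sprinkler=4]  = 5
Yield = |Wet - Humidity|  [with Wet=5, Humidity=3]  = 2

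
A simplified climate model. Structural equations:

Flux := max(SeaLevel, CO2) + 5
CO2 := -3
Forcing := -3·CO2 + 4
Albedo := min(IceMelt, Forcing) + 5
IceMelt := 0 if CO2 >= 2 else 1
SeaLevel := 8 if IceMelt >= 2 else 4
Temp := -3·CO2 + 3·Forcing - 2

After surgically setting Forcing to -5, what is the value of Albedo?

do(Forcing=-5) replaces the equation Forcing := -3·CO2 + 4 with the constant Forcing = -5.
IceMelt = 0 if CO2 >= 2 else 1  [with CO2=-3]  = 1
Albedo = min(IceMelt, Forcing) + 5  [with IceMelt=1, Forcing=-5]  = 0

0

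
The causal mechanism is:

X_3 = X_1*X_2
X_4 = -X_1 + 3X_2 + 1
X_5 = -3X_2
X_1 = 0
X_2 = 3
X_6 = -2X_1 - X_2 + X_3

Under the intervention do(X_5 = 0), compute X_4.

The intervention breaks the incoming arrows to X_5: X_5 = -3X_2 no longer applies, and X_5 = 0.
Since X_4 is not a descendant of the intervened variable, it is unaffected.
X_4 = -X_1 + 3X_2 + 1  [with X_1=0, X_2=3]  = 10

10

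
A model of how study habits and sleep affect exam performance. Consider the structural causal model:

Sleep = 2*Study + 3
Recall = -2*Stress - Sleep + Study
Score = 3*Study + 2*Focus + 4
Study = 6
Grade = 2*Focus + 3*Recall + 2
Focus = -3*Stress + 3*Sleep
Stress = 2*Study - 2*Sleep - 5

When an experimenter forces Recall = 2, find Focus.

do(Recall=2) replaces the equation Recall = -2*Stress - Sleep + Study with the constant Recall = 2.
No directed path runs from Recall to Focus, so Focus keeps its natural value.
Sleep = 2*Study + 3  [with Study=6]  = 15
Stress = 2*Study - 2*Sleep - 5  [with Study=6, Sleep=15]  = -23
Focus = -3*Stress + 3*Sleep  [with Stress=-23, Sleep=15]  = 114

114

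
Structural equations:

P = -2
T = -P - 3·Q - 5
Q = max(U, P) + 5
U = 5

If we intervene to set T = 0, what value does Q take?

Under do(T=0), the mechanism T = -P - 3·Q - 5 is discarded; T is fixed at 0.
Since Q is not a descendant of the intervened variable, it is unaffected.
Q = max(U, P) + 5  [with U=5, P=-2]  = 10

10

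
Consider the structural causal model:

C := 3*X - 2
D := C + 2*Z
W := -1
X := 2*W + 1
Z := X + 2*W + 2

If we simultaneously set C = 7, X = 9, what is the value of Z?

Setting C = 7, X = 9 by intervention discards those variables' equations.
Z = X + 2*W + 2  [with X=9, W=-1]  = 9

9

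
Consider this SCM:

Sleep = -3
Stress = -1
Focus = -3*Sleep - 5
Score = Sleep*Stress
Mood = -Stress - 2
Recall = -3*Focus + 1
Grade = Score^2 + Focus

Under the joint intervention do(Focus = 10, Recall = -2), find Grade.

19

Under do(Focus = 10, Recall = -2), each intervened variable's structural equation is replaced by its fixed value.
Score = Sleep*Stress  [with Sleep=-3, Stress=-1]  = 3
Grade = Score^2 + Focus  [with Score=3, Focus=10]  = 19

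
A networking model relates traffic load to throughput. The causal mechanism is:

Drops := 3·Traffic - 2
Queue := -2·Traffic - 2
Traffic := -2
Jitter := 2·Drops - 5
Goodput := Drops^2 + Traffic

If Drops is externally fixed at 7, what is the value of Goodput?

do(Drops=7) replaces the equation Drops := 3·Traffic - 2 with the constant Drops = 7.
Goodput = Drops^2 + Traffic  [with Drops=7, Traffic=-2]  = 47

47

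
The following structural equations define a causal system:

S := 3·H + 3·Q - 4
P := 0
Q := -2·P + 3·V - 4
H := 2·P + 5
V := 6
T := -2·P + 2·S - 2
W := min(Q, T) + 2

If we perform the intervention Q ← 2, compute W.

The intervention breaks the incoming arrows to Q: Q := -2·P + 3·V - 4 no longer applies, and Q = 2.
H = 2·P + 5  [with P=0]  = 5
S = 3·H + 3·Q - 4  [with H=5, Q=2]  = 17
T = -2·P + 2·S - 2  [with P=0, S=17]  = 32
W = min(Q, T) + 2  [with Q=2, T=32]  = 4

4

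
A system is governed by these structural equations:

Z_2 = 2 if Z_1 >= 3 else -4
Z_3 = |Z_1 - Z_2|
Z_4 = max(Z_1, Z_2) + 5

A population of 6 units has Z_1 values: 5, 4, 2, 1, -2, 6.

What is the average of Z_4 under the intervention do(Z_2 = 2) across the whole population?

8.5

do(Z_2=2) breaks Z_2's dependence on Z_1. With Z_2=2 fixed, Z_4 across the units is 10, 9, 7, 7, 7, 11, mean 8.5.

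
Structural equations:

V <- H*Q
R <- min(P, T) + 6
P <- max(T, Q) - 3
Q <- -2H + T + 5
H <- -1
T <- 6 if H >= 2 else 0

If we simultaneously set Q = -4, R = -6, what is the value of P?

-3

The joint intervention fixes Q = -4, R = -6, removing each variable's own equation.
T = 6 if H >= 2 else 0  [with H=-1]  = 0
P = max(T, Q) - 3  [with T=0, Q=-4]  = -3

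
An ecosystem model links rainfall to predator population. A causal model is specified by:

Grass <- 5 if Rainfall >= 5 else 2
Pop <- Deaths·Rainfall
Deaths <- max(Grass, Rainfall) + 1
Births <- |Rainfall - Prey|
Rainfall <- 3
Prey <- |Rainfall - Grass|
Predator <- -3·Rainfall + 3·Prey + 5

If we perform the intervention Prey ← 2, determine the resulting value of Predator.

2

The intervention breaks the incoming arrows to Prey: Prey <- |Rainfall - Grass| no longer applies, and Prey = 2.
Predator = -3·Rainfall + 3·Prey + 5  [with Rainfall=3, Prey=2]  = 2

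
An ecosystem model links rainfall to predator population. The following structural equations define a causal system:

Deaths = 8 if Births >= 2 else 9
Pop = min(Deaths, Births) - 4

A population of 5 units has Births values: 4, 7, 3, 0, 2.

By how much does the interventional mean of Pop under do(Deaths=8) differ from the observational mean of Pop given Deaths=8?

The intervention sets Deaths=8 in all 5 units regardless of Births. Recomputing Pop per unit gives 0, 3, -1, -4, -2; average -0.8.
Observing Deaths=8 restricts to units where Deaths's equation naturally yields 8: Births ∈ {4, 7, 3, 2}. In that subpopulation Pop = 0, 3, -1, -2, mean 0.
Difference = -0.8 − 0 = -0.8.

-0.8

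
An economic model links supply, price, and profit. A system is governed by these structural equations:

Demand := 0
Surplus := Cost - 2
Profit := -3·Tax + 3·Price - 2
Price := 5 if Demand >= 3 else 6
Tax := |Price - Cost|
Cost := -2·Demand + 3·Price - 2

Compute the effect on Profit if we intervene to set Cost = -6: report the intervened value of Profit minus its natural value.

do(Cost=-6) replaces the equation Cost := -2·Demand + 3·Price - 2 with the constant Cost = -6.
Price = 5 if Demand >= 3 else 6  [with Demand=0]  = 6
Tax = |Price - Cost|  [with Price=6, Cost=-6]  = 12
Profit = -3·Tax + 3·Price - 2  [with Tax=12, Price=6]  = -20
Without intervention: Price = 5 if Demand >= 3 else 6  [with Demand=0]  = 6; Cost = -2·Demand + 3·Price - 2  [with Demand=0, Price=6]  = 16; Tax = |Price - Cost|  [with Price=6, Cost=16]  = 10; Profit = -3·Tax + 3·Price - 2  [with Tax=10, Price=6]  = -14.
Change = -20 − (-14) = -6.

-6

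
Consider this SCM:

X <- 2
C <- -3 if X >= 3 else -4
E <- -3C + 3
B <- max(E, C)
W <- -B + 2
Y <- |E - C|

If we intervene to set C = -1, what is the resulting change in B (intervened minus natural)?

Under do(C=-1), the mechanism C <- -3 if X >= 3 else -4 is discarded; C is fixed at -1.
E = -3C + 3  [with C=-1]  = 6
B = max(E, C)  [with E=6, C=-1]  = 6
Without intervention: C = -3 if X >= 3 else -4  [with X=2]  = -4; E = -3C + 3  [with C=-4]  = 15; B = max(E, C)  [with E=15, C=-4]  = 15.
Change = 6 − 15 = -9.

-9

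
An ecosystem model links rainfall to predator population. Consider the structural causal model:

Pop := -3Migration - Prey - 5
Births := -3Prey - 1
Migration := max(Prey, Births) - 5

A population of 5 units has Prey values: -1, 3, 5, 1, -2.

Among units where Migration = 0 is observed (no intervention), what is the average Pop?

-6.5

E[Pop|Migration=0] averages over only the 2 units with Migration=0 (Prey = 5, -2): Pop = -10, -3, mean -6.5.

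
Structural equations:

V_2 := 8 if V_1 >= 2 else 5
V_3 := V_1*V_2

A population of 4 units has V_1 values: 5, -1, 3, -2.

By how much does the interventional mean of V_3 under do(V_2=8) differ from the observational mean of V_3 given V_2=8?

-22

Every unit gets V_2=8 under the intervention. V_3 values become 40, -8, 24, -16; E[V_3|do(V_2=8)] = 10.
E[V_3|V_2=8] averages over only the 2 units with V_2=8 (V_1 = 5, 3): V_3 = 40, 24, mean 32.
Difference = 10 − 32 = -22.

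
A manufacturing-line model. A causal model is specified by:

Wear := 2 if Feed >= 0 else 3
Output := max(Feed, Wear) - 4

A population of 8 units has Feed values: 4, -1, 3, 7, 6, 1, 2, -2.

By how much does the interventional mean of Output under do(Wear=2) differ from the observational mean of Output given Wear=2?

Every unit gets Wear=2 under the intervention. Output values become 0, -2, -1, 3, 2, -2, -2, -2; E[Output|do(Wear=2)] = -0.5.
Conditioning on Wear=2 selects the 6 unit(s) with Feed ∈ {4, 3, 7, 6, 1, 2}. Their Output values: 0, -1, 3, 2, -2, -2. Mean = 0.
Difference = -0.5 − 0 = -0.5.

-0.5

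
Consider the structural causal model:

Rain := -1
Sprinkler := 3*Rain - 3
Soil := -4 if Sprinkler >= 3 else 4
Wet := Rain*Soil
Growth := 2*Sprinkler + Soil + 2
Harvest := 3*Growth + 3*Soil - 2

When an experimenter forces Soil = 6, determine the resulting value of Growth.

do(Soil=6) replaces the equation Soil := -4 if Sprinkler >= 3 else 4 with the constant Soil = 6.
Sprinkler = 3*Rain - 3  [with Rain=-1]  = -6
Growth = 2*Sprinkler + Soil + 2  [with Sprinkler=-6, Soil=6]  = -4

-4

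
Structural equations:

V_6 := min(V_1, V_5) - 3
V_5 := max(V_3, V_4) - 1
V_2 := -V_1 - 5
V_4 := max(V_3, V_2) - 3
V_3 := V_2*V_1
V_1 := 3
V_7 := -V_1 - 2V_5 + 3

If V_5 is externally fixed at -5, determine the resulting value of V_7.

10

Under do(V_5=-5), the mechanism V_5 := max(V_3, V_4) - 1 is discarded; V_5 is fixed at -5.
V_7 = -V_1 - 2V_5 + 3  [with V_1=3, V_5=-5]  = 10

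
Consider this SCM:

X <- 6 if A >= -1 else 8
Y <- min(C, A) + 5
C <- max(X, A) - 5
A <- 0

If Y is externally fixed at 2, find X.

6

The intervention breaks the incoming arrows to Y: Y <- min(C, A) + 5 no longer applies, and Y = 2.
Since X is not a descendant of the intervened variable, it is unaffected.
X = 6 if A >= -1 else 8  [with A=0]  = 6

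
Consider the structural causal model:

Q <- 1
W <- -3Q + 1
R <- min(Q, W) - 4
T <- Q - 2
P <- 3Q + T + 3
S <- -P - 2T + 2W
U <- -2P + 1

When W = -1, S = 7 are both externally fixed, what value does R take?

-5

The joint intervention fixes W = -1, S = 7, removing each variable's own equation.
R = min(Q, W) - 4  [with Q=1, W=-1]  = -5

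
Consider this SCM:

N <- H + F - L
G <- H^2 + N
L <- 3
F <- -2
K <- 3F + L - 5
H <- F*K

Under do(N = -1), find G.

The intervention breaks the incoming arrows to N: N <- H + F - L no longer applies, and N = -1.
K = 3F + L - 5  [with F=-2, L=3]  = -8
H = F*K  [with F=-2, K=-8]  = 16
G = H^2 + N  [with H=16, N=-1]  = 255

255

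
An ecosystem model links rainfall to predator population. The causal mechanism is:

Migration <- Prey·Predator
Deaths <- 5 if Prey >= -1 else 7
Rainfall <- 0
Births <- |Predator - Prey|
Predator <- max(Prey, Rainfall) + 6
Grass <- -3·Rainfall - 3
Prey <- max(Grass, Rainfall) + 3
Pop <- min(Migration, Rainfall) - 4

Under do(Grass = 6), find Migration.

Under do(Grass=6), the mechanism Grass <- -3·Rainfall - 3 is discarded; Grass is fixed at 6.
Prey = max(Grass, Rainfall) + 3  [with Grass=6, Rainfall=0]  = 9
Predator = max(Prey, Rainfall) + 6  [with Prey=9, Rainfall=0]  = 15
Migration = Prey·Predator  [with Prey=9, Predator=15]  = 135

135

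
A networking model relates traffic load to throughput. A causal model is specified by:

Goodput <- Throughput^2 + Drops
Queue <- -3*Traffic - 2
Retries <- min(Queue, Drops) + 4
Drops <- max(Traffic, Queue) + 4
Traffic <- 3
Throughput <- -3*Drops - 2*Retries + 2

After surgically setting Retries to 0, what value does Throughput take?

-19

Intervening sets Retries = 0 and removes its equation (Retries <- min(Queue, Drops) + 4).
Queue = -3*Traffic - 2  [with Traffic=3]  = -11
Drops = max(Traffic, Queue) + 4  [with Traffic=3, Queue=-11]  = 7
Throughput = -3*Drops - 2*Retries + 2  [with Drops=7, Retries=0]  = -19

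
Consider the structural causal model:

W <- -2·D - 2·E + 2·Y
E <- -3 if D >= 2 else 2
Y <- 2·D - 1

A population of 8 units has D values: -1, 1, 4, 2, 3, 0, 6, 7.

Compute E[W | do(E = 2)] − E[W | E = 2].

do(E=2) breaks E's dependence on D. With E=2 fixed, W across the units is -8, -4, 2, -2, 0, -6, 6, 8, mean -0.5.
E[W|E=2] averages over only the 3 units with E=2 (D = -1, 1, 0): W = -8, -4, -6, mean -6.
Difference = -0.5 − (-6) = 5.5.

5.5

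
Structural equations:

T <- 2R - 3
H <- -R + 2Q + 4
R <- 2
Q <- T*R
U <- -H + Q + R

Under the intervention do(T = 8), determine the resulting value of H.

34

Under do(T=8), the mechanism T <- 2R - 3 is discarded; T is fixed at 8.
Q = T*R  [with T=8, R=2]  = 16
H = -R + 2Q + 4  [with R=2, Q=16]  = 34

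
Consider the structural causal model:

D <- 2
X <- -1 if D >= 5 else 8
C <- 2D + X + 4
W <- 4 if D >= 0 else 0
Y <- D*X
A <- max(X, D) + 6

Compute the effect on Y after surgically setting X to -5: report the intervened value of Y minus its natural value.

-26

do(X=-5) replaces the equation X <- -1 if D >= 5 else 8 with the constant X = -5.
Y = D*X  [with D=2, X=-5]  = -10
Without intervention: X = -1 if D >= 5 else 8  [with D=2]  = 8; Y = D*X  [with D=2, X=8]  = 16.
Change = -10 − 16 = -26.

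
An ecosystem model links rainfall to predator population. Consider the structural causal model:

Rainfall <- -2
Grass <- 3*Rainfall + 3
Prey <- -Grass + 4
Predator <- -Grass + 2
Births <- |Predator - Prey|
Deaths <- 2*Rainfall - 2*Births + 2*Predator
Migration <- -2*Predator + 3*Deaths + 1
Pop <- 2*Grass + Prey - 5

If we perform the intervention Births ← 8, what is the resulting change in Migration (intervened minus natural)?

Under do(Births=8), the mechanism Births <- |Predator - Prey| is discarded; Births is fixed at 8.
Grass = 3*Rainfall + 3  [with Rainfall=-2]  = -3
Predator = -Grass + 2  [with Grass=-3]  = 5
Deaths = 2*Rainfall - 2*Births + 2*Predator  [with Rainfall=-2, Births=8, Predator=5]  = -10
Migration = -2*Predator + 3*Deaths + 1  [with Predator=5, Deaths=-10]  = -39
Without intervention: Grass = 3*Rainfall + 3  [with Rainfall=-2]  = -3; Prey = -Grass + 4  [with Grass=-3]  = 7; Predator = -Grass + 2  [with Grass=-3]  = 5; Births = |Predator - Prey|  [with Predator=5, Prey=7]  = 2; Deaths = 2*Rainfall - 2*Births + 2*Predator  [with Rainfall=-2, Births=2, Predator=5]  = 2; Migration = -2*Predator + 3*Deaths + 1  [with Predator=5, Deaths=2]  = -3.
Change = -39 − (-3) = -36.

-36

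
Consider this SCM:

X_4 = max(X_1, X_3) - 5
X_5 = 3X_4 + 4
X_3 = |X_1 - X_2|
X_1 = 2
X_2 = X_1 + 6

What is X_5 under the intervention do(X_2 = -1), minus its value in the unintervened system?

-9

do(X_2=-1) replaces the equation X_2 = X_1 + 6 with the constant X_2 = -1.
X_3 = |X_1 - X_2|  [with X_1=2, X_2=-1]  = 3
X_4 = max(X_1, X_3) - 5  [with X_1=2, X_3=3]  = -2
X_5 = 3X_4 + 4  [with X_4=-2]  = -2
Without intervention: X_2 = X_1 + 6  [with X_1=2]  = 8; X_3 = |X_1 - X_2|  [with X_1=2, X_2=8]  = 6; X_4 = max(X_1, X_3) - 5  [with X_1=2, X_3=6]  = 1; X_5 = 3X_4 + 4  [with X_4=1]  = 7.
Change = -2 − 7 = -9.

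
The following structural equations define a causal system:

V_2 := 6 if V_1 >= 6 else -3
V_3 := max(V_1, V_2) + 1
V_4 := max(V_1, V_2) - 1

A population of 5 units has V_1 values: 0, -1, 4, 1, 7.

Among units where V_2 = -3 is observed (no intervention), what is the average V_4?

0

E[V_4|V_2=-3] averages over only the 4 units with V_2=-3 (V_1 = 0, -1, 4, 1): V_4 = -1, -2, 3, 0, mean 0.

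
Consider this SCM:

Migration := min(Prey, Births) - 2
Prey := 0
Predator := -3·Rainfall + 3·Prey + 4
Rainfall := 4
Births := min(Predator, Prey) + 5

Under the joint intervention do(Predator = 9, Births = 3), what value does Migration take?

Setting Predator = 9, Births = 3 by intervention discards those variables' equations.
Migration = min(Prey, Births) - 2  [with Prey=0, Births=3]  = -2

-2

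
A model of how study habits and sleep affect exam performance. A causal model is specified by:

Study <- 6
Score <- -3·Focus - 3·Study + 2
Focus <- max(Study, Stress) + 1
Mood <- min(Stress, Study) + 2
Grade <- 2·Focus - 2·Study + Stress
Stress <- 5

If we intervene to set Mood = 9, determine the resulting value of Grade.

The intervention breaks the incoming arrows to Mood: Mood <- min(Stress, Study) + 2 no longer applies, and Mood = 9.
Since Grade is not a descendant of the intervened variable, it is unaffected.
Focus = max(Study, Stress) + 1  [with Study=6, Stress=5]  = 7
Grade = 2·Focus - 2·Study + Stress  [with Focus=7, Study=6, Stress=5]  = 7

7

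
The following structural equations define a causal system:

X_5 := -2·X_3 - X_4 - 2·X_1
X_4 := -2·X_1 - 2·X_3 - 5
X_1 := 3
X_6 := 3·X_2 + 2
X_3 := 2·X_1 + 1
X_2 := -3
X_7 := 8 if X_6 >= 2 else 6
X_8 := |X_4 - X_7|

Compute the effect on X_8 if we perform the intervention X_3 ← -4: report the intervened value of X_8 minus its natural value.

-22

The intervention breaks the incoming arrows to X_3: X_3 := 2·X_1 + 1 no longer applies, and X_3 = -4.
X_4 = -2·X_1 - 2·X_3 - 5  [with X_1=3, X_3=-4]  = -3
X_6 = 3·X_2 + 2  [with X_2=-3]  = -7
X_7 = 8 if X_6 >= 2 else 6  [with X_6=-7]  = 6
X_8 = |X_4 - X_7|  [with X_4=-3, X_7=6]  = 9
Without intervention: X_3 = 2·X_1 + 1  [with X_1=3]  = 7; X_4 = -2·X_1 - 2·X_3 - 5  [with X_1=3, X_3=7]  = -25; X_6 = 3·X_2 + 2  [with X_2=-3]  = -7; X_7 = 8 if X_6 >= 2 else 6  [with X_6=-7]  = 6; X_8 = |X_4 - X_7|  [with X_4=-25, X_7=6]  = 31.
Change = 9 − 31 = -22.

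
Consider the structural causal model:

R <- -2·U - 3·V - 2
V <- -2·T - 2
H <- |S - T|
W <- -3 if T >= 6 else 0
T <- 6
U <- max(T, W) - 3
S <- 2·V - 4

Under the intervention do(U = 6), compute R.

28

do(U=6) replaces the equation U <- max(T, W) - 3 with the constant U = 6.
V = -2·T - 2  [with T=6]  = -14
R = -2·U - 3·V - 2  [with U=6, V=-14]  = 28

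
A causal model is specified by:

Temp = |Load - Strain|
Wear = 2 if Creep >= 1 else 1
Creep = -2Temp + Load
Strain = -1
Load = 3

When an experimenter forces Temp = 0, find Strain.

-1

Under do(Temp=0), the mechanism Temp = |Load - Strain| is discarded; Temp is fixed at 0.
Since Strain is not a descendant of the intervened variable, it is unaffected.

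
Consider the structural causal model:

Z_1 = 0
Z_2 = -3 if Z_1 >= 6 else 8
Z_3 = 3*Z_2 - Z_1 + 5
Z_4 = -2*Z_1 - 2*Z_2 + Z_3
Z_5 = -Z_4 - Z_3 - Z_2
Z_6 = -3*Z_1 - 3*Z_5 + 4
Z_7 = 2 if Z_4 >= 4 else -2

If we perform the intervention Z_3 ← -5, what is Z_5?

do(Z_3=-5) replaces the equation Z_3 = 3*Z_2 - Z_1 + 5 with the constant Z_3 = -5.
Z_2 = -3 if Z_1 >= 6 else 8  [with Z_1=0]  = 8
Z_4 = -2*Z_1 - 2*Z_2 + Z_3  [with Z_1=0, Z_2=8, Z_3=-5]  = -21
Z_5 = -Z_4 - Z_3 - Z_2  [with Z_4=-21, Z_3=-5, Z_2=8]  = 18

18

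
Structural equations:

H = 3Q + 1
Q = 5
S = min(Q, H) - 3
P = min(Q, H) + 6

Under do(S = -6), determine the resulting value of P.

11

The intervention breaks the incoming arrows to S: S = min(Q, H) - 3 no longer applies, and S = -6.
P is not downstream of the intervention, so its value is determined by the original equations.
H = 3Q + 1  [with Q=5]  = 16
P = min(Q, H) + 6  [with Q=5, H=16]  = 11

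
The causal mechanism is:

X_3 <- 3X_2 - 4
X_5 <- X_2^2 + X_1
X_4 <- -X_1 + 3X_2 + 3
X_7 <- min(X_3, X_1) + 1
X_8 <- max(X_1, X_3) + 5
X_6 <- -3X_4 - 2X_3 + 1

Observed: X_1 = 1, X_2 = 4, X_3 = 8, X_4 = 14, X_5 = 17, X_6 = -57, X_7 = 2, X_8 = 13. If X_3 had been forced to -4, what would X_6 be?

-33

The intervention breaks the incoming arrows to X_3: X_3 <- 3X_2 - 4 no longer applies, and X_3 = -4.
X_4 = -X_1 + 3X_2 + 3  [with X_1=1, X_2=4]  = 14
X_6 = -3X_4 - 2X_3 + 1  [with X_4=14, X_3=-4]  = -33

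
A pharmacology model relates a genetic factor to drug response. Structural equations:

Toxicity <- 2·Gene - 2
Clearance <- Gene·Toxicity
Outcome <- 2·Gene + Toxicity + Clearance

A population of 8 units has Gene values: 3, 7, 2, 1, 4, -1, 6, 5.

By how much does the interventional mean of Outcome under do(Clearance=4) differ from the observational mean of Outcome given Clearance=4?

Every unit gets Clearance=4 under the intervention. Outcome values become 14, 30, 10, 6, 18, -2, 26, 22; E[Outcome|do(Clearance=4)] = 15.5.
Observing Clearance=4 restricts to units where Clearance's equation naturally yields 4: Gene ∈ {2, -1}. In that subpopulation Outcome = 10, -2, mean 4.
Difference = 15.5 − 4 = 11.5.

11.5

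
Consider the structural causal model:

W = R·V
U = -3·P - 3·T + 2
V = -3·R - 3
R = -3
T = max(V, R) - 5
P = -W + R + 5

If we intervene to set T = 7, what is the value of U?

-79

The intervention breaks the incoming arrows to T: T = max(V, R) - 5 no longer applies, and T = 7.
V = -3·R - 3  [with R=-3]  = 6
W = R·V  [with R=-3, V=6]  = -18
P = -W + R + 5  [with W=-18, R=-3]  = 20
U = -3·P - 3·T + 2  [with P=20, T=7]  = -79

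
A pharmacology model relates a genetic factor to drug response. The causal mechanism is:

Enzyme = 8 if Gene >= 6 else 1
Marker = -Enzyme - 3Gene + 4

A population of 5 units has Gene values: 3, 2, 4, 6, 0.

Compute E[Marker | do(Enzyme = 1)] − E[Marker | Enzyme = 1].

-2.25

Under do(Enzyme=1), Enzyme's equation is replaced by Enzyme=1 for every unit. Per-unit Marker: -6, -3, -9, -15, 3. Mean = -6.
Conditioning on Enzyme=1 selects the 4 unit(s) with Gene ∈ {3, 2, 4, 0}. Their Marker values: -6, -3, -9, 3. Mean = -3.75.
Difference = -6 − (-3.75) = -2.25.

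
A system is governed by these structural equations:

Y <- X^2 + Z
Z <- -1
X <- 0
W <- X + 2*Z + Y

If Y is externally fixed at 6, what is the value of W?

4

The intervention breaks the incoming arrows to Y: Y <- X^2 + Z no longer applies, and Y = 6.
W = X + 2*Z + Y  [with X=0, Z=-1, Y=6]  = 4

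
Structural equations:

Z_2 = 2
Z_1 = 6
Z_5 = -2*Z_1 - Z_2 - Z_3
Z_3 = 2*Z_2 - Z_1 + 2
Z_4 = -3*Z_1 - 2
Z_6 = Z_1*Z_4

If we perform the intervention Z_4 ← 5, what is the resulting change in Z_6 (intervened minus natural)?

Under do(Z_4=5), the mechanism Z_4 = -3*Z_1 - 2 is discarded; Z_4 is fixed at 5.
Z_6 = Z_1*Z_4  [with Z_1=6, Z_4=5]  = 30
Without intervention: Z_4 = -3*Z_1 - 2  [with Z_1=6]  = -20; Z_6 = Z_1*Z_4  [with Z_1=6, Z_4=-20]  = -120.
Change = 30 − (-120) = 150.

150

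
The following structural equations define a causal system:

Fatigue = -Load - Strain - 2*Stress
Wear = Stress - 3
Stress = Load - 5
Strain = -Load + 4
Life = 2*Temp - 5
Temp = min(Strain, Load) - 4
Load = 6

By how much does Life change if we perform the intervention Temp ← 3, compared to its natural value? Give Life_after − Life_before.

18

The intervention breaks the incoming arrows to Temp: Temp = min(Strain, Load) - 4 no longer applies, and Temp = 3.
Life = 2*Temp - 5  [with Temp=3]  = 1
Without intervention: Strain = -Load + 4  [with Load=6]  = -2; Temp = min(Strain, Load) - 4  [with Strain=-2, Load=6]  = -6; Life = 2*Temp - 5  [with Temp=-6]  = -17.
Change = 1 − (-17) = 18.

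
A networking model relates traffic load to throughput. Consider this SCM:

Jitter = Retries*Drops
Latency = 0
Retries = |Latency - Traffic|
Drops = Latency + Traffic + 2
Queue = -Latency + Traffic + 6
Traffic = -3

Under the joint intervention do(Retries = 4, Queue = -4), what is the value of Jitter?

-4

The joint intervention fixes Retries = 4, Queue = -4, removing each variable's own equation.
Drops = Latency + Traffic + 2  [with Latency=0, Traffic=-3]  = -1
Jitter = Retries*Drops  [with Retries=4, Drops=-1]  = -4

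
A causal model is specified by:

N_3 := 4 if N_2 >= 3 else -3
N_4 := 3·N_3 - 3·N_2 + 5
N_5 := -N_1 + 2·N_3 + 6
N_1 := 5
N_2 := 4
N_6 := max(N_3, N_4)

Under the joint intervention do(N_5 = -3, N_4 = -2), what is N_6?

Setting N_5 = -3, N_4 = -2 by intervention discards those variables' equations.
N_3 = 4 if N_2 >= 3 else -3  [with N_2=4]  = 4
N_6 = max(N_3, N_4)  [with N_3=4, N_4=-2]  = 4

4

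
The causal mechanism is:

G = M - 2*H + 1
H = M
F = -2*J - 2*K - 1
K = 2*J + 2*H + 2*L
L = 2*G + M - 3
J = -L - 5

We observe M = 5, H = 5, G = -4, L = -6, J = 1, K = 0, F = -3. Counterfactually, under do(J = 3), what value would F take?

Under do(J=3), the mechanism J = -L - 5 is discarded; J is fixed at 3.
H = M  [with M=5]  = 5
G = M - 2*H + 1  [with M=5, H=5]  = -4
L = 2*G + M - 3  [with G=-4, M=5]  = -6
K = 2*J + 2*H + 2*L  [with J=3, H=5, L=-6]  = 4
F = -2*J - 2*K - 1  [with J=3, K=4]  = -15

-15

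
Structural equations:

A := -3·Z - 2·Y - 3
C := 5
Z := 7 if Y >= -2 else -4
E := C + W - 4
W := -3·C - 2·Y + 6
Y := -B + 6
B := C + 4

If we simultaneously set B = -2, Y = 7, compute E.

Under do(B = -2, Y = 7), each intervened variable's structural equation is replaced by its fixed value.
W = -3·C - 2·Y + 6  [with C=5, Y=7]  = -23
E = C + W - 4  [with C=5, W=-23]  = -22

-22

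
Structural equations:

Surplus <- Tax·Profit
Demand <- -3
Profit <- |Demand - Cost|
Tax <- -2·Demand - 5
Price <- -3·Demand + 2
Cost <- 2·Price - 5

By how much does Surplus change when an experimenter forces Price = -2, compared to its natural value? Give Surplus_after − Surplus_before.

Under do(Price=-2), the mechanism Price <- -3·Demand + 2 is discarded; Price is fixed at -2.
Cost = 2·Price - 5  [with Price=-2]  = -9
Tax = -2·Demand - 5  [with Demand=-3]  = 1
Profit = |Demand - Cost|  [with Demand=-3, Cost=-9]  = 6
Surplus = Tax·Profit  [with Tax=1, Profit=6]  = 6
Without intervention: Price = -3·Demand + 2  [with Demand=-3]  = 11; Cost = 2·Price - 5  [with Price=11]  = 17; Tax = -2·Demand - 5  [with Demand=-3]  = 1; Profit = |Demand - Cost|  [with Demand=-3, Cost=17]  = 20; Surplus = Tax·Profit  [with Tax=1, Profit=20]  = 20.
Change = 6 − 20 = -14.

-14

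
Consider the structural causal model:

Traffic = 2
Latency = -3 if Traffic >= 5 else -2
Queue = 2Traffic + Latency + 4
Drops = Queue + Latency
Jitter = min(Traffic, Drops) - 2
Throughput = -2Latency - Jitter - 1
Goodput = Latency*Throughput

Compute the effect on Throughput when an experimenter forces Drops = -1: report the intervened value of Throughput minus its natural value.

Under do(Drops=-1), the mechanism Drops = Queue + Latency is discarded; Drops is fixed at -1.
Latency = -3 if Traffic >= 5 else -2  [with Traffic=2]  = -2
Jitter = min(Traffic, Drops) - 2  [with Traffic=2, Drops=-1]  = -3
Throughput = -2Latency - Jitter - 1  [with Latency=-2, Jitter=-3]  = 6
Without intervention: Latency = -3 if Traffic >= 5 else -2  [with Traffic=2]  = -2; Queue = 2Traffic + Latency + 4  [with Traffic=2, Latency=-2]  = 6; Drops = Queue + Latency  [with Queue=6, Latency=-2]  = 4; Jitter = min(Traffic, Drops) - 2  [with Traffic=2, Drops=4]  = 0; Throughput = -2Latency - Jitter - 1  [with Latency=-2, Jitter=0]  = 3.
Change = 6 − 3 = 3.

3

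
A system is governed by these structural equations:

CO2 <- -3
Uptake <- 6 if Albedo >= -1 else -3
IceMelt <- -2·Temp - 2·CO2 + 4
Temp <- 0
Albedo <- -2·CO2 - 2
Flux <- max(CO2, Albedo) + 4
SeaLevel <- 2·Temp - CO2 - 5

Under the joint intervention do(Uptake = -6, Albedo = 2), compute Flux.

6

Setting Uptake = -6, Albedo = 2 by intervention discards those variables' equations.
Flux = max(CO2, Albedo) + 4  [with CO2=-3, Albedo=2]  = 6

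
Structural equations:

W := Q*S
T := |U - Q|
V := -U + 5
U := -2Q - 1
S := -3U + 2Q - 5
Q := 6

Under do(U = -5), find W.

Under do(U=-5), the mechanism U := -2Q - 1 is discarded; U is fixed at -5.
S = -3U + 2Q - 5  [with U=-5, Q=6]  = 22
W = Q*S  [with Q=6, S=22]  = 132

132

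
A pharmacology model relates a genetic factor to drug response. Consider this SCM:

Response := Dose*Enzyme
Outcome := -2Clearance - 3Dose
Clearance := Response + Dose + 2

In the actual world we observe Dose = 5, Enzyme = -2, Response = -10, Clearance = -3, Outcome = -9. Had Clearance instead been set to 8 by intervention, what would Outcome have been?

-31

Intervening sets Clearance = 8 and removes its equation (Clearance := Response + Dose + 2).
Outcome = -2Clearance - 3Dose  [with Clearance=8, Dose=5]  = -31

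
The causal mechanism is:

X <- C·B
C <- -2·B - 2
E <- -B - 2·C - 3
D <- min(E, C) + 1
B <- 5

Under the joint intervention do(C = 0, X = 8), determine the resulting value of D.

Under do(C = 0, X = 8), each intervened variable's structural equation is replaced by its fixed value.
E = -B - 2·C - 3  [with B=5, C=0]  = -8
D = min(E, C) + 1  [with E=-8, C=0]  = -7

-7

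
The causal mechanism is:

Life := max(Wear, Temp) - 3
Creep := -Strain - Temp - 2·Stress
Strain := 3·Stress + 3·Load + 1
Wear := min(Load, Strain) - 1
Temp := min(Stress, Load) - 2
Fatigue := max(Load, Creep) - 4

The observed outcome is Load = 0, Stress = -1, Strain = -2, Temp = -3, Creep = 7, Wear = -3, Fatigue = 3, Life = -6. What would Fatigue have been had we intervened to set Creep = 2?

-2

Under do(Creep=2), the mechanism Creep := -Strain - Temp - 2·Stress is discarded; Creep is fixed at 2.
Fatigue = max(Load, Creep) - 4  [with Load=0, Creep=2]  = -2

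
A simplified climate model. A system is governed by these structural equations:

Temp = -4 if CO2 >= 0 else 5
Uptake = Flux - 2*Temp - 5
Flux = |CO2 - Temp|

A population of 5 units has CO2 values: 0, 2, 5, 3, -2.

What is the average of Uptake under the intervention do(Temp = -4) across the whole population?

The intervention sets Temp=-4 in all 5 units regardless of CO2. Recomputing Uptake per unit gives 7, 9, 12, 10, 5; average 8.6.

8.6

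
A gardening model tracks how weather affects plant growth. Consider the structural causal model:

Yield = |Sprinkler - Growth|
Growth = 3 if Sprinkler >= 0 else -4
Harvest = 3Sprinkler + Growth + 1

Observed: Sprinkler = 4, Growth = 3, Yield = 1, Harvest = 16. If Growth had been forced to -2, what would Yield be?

6

The intervention breaks the incoming arrows to Growth: Growth = 3 if Sprinkler >= 0 else -4 no longer applies, and Growth = -2.
Yield = |Sprinkler - Growth|  [with Sprinkler=4, Growth=-2]  = 6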